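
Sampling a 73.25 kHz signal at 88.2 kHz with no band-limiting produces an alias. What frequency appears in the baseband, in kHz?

14.95 kHz

Nyquist = 88,200/2 = 44,100 Hz; 73,250 Hz exceeds it.
Alias = |73,250 − 1×88,200| = |73,250 − 88,200| = 14,950 Hz = 14.95 kHz.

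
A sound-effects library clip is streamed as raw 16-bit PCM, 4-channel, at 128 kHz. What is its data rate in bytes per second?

1,024,000 bytes/s

Bit rate = 128,000 × 16 × 4 = 8,192,000 bits/s.
8,192,000 / 8 = 1,024,000 bytes/s.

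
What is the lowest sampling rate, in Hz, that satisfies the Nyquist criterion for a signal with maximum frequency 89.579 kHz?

179,158 Hz

Minimum sample rate = 2 × 89,579 Hz = 179,158 Hz.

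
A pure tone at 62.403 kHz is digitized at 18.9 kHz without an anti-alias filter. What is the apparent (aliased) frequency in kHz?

Nyquist = 18,900/2 = 9,450 Hz; 62,403 Hz exceeds it.
Alias = |62,403 − 3×18,900| = |62,403 − 56,700| = 5,703 Hz = 5.703 kHz.

5.703 kHz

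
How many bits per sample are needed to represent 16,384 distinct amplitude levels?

14 bits

log2(16,384) = 14.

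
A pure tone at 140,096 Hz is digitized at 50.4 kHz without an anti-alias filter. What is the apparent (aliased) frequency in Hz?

Nyquist = 50,400/2 = 25,200 Hz; 140,096 Hz exceeds it.
Alias = |140,096 − 3×50,400| = |140,096 − 151,200| = 11,104 Hz.

11,104 Hz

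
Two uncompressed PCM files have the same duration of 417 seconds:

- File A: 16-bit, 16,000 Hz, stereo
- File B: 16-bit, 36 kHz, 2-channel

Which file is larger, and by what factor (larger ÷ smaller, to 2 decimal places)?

File B, by a factor of 2.25

File A: 16,000 × 2 × 2 = 64,000 bytes/s.
File B: 36,000 × 2 × 2 = 144,000 bytes/s.
File B is larger; ratio = 60,048,000 / 26,688,000 = 2.25.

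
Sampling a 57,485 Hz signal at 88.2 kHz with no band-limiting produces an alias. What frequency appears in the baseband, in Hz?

Nyquist = 88,200/2 = 44,100 Hz; 57,485 Hz exceeds it.
Alias = |57,485 − 1×88,200| = |57,485 − 88,200| = 30,715 Hz.

30,715 Hz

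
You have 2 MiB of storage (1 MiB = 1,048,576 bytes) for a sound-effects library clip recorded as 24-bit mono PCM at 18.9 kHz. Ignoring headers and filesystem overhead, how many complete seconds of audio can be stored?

36 seconds

Uncompressed byte rate = 18,900 × 3 × 1 = 56,700 bytes/s.
Capacity = 2 × 1,048,576 = 2,097,152 bytes.
2,097,152 / 56,700 ≈ 36.99 s → 36 seconds.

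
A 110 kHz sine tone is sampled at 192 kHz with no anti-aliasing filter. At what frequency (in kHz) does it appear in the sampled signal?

82 kHz

Nyquist = 192,000/2 = 96,000 Hz; 110,000 Hz exceeds it.
Alias = |110,000 − 1×192,000| = |110,000 − 192,000| = 82,000 Hz = 82 kHz.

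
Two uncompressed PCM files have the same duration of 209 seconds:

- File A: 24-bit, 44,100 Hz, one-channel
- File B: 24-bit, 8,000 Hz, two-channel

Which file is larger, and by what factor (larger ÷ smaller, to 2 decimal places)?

File A: 44,100 × 3 × 1 = 132,300 bytes/s.
File B: 8,000 × 3 × 2 = 48,000 bytes/s.
File A is larger; ratio = 27,650,700 / 10,032,000 = 2.76.

File A, by a factor of 2.76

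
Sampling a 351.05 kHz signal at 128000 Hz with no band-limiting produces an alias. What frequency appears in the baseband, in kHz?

Nyquist = 128,000/2 = 64,000 Hz; 351,050 Hz exceeds it.
Alias = |351,050 − 3×128,000| = |351,050 − 384,000| = 32,950 Hz = 32.95 kHz.

32.95 kHz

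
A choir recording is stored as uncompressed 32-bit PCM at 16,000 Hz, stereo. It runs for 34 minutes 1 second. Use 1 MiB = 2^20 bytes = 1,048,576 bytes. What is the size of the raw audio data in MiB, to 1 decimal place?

249.1 MiB

Duration = 34 minutes 1 second = 2,041 s.
Bytes = 16,000 samples/s × 2,041 s × 4 bytes/sample × 2 ch = 261,248,000 bytes.
261,248,000 / 1,048,576 = 249.1 MiB.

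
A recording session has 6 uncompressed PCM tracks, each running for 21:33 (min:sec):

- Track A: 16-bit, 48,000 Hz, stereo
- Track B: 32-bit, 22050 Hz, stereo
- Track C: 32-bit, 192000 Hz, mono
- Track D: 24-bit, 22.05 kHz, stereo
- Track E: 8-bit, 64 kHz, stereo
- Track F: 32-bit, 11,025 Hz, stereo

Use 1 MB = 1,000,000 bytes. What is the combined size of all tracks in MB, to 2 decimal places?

21:33 (min:sec) = 1,293 s.
Track A: 48,000 × 1,293 × 2 × 2 = 248,256,000 bytes.
Track B: 22,050 × 1,293 × 4 × 2 = 228,085,200 bytes.
Track C: 192,000 × 1,293 × 4 × 1 = 993,024,000 bytes.
Track D: 22,050 × 1,293 × 3 × 2 = 171,063,900 bytes.
Track E: 64,000 × 1,293 × 1 × 2 = 165,504,000 bytes.
Track F: 11,025 × 1,293 × 4 × 2 = 114,042,600 bytes.
Total = 1,919,975,700 bytes = 1919.98 MB.

1919.98 MB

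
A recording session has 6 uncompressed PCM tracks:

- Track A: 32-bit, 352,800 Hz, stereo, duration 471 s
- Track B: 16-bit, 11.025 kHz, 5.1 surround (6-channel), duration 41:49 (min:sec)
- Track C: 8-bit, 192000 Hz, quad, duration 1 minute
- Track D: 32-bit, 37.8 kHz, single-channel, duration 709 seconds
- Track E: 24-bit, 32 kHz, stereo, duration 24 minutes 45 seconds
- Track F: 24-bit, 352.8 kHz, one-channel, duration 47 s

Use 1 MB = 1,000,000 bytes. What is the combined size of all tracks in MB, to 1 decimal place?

2149.4 MB

Track A: 352,800 × 471 × 4 × 2 = 1,329,350,400 bytes.
Track B: 41:49 (min:sec) = 2,509 s; 11,025 × 2,509 × 2 × 6 = 331,940,700 bytes.
Track C: 1 minute = 60 s; 192,000 × 60 × 1 × 4 = 46,080,000 bytes.
Track D: 37,800 × 709 × 4 × 1 = 107,200,800 bytes.
Track E: 24 minutes 45 seconds = 1,485 s; 32,000 × 1,485 × 3 × 2 = 285,120,000 bytes.
Track F: 352,800 × 47 × 3 × 1 = 49,744,800 bytes.
Total = 2,149,436,700 bytes = 2149.4 MB.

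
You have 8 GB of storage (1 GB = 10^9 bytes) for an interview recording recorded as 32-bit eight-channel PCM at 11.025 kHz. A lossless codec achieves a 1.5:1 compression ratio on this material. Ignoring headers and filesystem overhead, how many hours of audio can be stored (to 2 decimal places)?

Uncompressed byte rate = 11,025 × 4 × 8 = 352,800 bytes/s.
After 1.5:1 compression, effective rate ≈ 235200 bytes/s.
Capacity = 8 × 1,000,000,000 = 8,000,000,000 bytes.
8,000,000,000 / effective rate ≈ 34013.61 s → 9.45 hours.

9.45 hours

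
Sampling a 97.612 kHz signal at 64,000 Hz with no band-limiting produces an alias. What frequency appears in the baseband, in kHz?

30.388 kHz

Nyquist = 64,000/2 = 32,000 Hz; 97,612 Hz exceeds it.
Alias = |97,612 − 2×64,000| = |97,612 − 128,000| = 30,388 Hz = 30.388 kHz.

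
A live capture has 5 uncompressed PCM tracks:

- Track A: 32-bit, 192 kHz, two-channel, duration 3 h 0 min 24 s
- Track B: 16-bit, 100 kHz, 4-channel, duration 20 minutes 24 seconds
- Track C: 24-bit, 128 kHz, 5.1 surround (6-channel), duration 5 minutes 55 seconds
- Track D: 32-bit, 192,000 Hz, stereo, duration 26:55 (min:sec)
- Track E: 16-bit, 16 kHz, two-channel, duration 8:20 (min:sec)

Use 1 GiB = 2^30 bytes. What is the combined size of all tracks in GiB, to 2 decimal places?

19.50 GiB

Track A: 3 h 0 min 24 s = 10,824 s; 192,000 × 10,824 × 4 × 2 = 16,625,664,000 bytes.
Track B: 20 minutes 24 seconds = 1,224 s; 100,000 × 1,224 × 2 × 4 = 979,200,000 bytes.
Track C: 5 minutes 55 seconds = 355 s; 128,000 × 355 × 3 × 6 = 817,920,000 bytes.
Track D: 26:55 (min:sec) = 1,615 s; 192,000 × 1,615 × 4 × 2 = 2,480,640,000 bytes.
Track E: 8:20 (min:sec) = 500 s; 16,000 × 500 × 2 × 2 = 32,000,000 bytes.
Total = 20,935,424,000 bytes = 19.50 GiB.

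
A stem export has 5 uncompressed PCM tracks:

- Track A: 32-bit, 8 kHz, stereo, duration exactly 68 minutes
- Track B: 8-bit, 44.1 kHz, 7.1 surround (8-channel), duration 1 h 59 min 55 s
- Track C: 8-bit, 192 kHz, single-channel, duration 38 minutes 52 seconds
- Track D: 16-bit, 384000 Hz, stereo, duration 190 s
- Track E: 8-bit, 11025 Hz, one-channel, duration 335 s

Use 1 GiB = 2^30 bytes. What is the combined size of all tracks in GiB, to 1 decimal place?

Track A: exactly 68 minutes = 4,080 s; 8,000 × 4,080 × 4 × 2 = 261,120,000 bytes.
Track B: 1 h 59 min 55 s = 7,195 s; 44,100 × 7,195 × 1 × 8 = 2,538,396,000 bytes.
Track C: 38 minutes 52 seconds = 2,332 s; 192,000 × 2,332 × 1 × 1 = 447,744,000 bytes.
Track D: 384,000 × 190 × 2 × 2 = 291,840,000 bytes.
Track E: 11,025 × 335 × 1 × 1 = 3,693,375 bytes.
Total = 3,542,793,375 bytes = 3.3 GiB.

3.3 GiB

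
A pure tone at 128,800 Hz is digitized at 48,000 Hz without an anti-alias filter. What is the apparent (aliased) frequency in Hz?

15,200 Hz

Nyquist = 48,000/2 = 24,000 Hz; 128,800 Hz exceeds it.
Alias = |128,800 − 3×48,000| = |128,800 − 144,000| = 15,200 Hz.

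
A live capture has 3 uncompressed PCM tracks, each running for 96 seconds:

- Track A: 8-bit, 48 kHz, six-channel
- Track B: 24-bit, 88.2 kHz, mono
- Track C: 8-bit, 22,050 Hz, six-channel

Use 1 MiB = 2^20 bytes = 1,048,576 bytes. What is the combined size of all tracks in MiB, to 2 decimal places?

Track A: 48,000 × 96 × 1 × 6 = 27,648,000 bytes.
Track B: 88,200 × 96 × 3 × 1 = 25,401,600 bytes.
Track C: 22,050 × 96 × 1 × 6 = 12,700,800 bytes.
Total = 65,750,400 bytes = 62.70 MiB.

62.70 MiB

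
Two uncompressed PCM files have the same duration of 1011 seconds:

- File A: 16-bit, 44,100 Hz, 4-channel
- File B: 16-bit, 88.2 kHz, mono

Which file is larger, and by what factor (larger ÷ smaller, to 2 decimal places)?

File A, by a factor of 2.00

File A: 44,100 × 2 × 4 = 352,800 bytes/s.
File B: 88,200 × 2 × 1 = 176,400 bytes/s.
File A is larger; ratio = 356,680,800 / 178,340,400 = 2.00.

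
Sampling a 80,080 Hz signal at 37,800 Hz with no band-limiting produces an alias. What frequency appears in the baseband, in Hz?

4,480 Hz

Nyquist = 37,800/2 = 18,900 Hz; 80,080 Hz exceeds it.
Alias = |80,080 − 2×37,800| = |80,080 − 75,600| = 4,480 Hz.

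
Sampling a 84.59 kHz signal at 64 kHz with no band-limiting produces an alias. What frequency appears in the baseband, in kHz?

Nyquist = 64,000/2 = 32,000 Hz; 84,590 Hz exceeds it.
Alias = |84,590 − 1×64,000| = |84,590 − 64,000| = 20,590 Hz = 20.59 kHz.

20.59 kHz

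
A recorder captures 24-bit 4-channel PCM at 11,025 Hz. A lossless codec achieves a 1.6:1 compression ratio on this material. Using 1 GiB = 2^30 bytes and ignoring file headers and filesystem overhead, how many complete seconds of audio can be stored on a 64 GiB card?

831,074 seconds

Uncompressed byte rate = 11,025 × 3 × 4 = 132,300 bytes/s.
After 1.6:1 compression, effective rate ≈ 82687.5 bytes/s.
Capacity = 64 × 1,073,741,824 = 68,719,476,736 bytes.
68,719,476,736 / effective rate ≈ 831074.55 s → 831,074 seconds.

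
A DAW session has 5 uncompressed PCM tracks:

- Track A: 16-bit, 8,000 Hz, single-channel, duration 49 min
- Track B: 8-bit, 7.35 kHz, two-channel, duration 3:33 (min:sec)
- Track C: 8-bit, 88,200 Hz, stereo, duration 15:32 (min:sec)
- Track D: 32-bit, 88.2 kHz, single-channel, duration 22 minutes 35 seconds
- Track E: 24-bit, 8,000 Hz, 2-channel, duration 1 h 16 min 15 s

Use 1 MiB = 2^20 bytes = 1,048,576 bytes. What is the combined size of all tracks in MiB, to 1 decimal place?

870.0 MiB

Track A: 49 min = 2,940 s; 8,000 × 2,940 × 2 × 1 = 47,040,000 bytes.
Track B: 3:33 (min:sec) = 213 s; 7,350 × 213 × 1 × 2 = 3,131,100 bytes.
Track C: 15:32 (min:sec) = 932 s; 88,200 × 932 × 1 × 2 = 164,404,800 bytes.
Track D: 22 minutes 35 seconds = 1,355 s; 88,200 × 1,355 × 4 × 1 = 478,044,000 bytes.
Track E: 1 h 16 min 15 s = 4,575 s; 8,000 × 4,575 × 3 × 2 = 219,600,000 bytes.
Total = 912,219,900 bytes = 870.0 MiB.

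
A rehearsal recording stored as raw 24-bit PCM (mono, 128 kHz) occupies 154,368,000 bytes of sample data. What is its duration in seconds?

Byte rate = 128,000 × 3 × 1 = 384,000 bytes/s.
Duration = 154,368,000 / 384,000 = 402 s.

402 seconds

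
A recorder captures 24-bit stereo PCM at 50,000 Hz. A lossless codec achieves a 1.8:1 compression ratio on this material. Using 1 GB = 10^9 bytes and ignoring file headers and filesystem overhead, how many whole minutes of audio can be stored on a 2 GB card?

Uncompressed byte rate = 50,000 × 3 × 2 = 300,000 bytes/s.
After 1.8:1 compression, effective rate ≈ 166666.67 bytes/s.
Capacity = 2 × 1,000,000,000 = 2,000,000,000 bytes.
2,000,000,000 / effective rate ≈ 12000 s → 200 minutes.

200 minutes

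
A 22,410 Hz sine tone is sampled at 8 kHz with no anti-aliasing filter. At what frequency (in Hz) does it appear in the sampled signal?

Nyquist = 8,000/2 = 4,000 Hz; 22,410 Hz exceeds it.
Alias = |22,410 − 3×8,000| = |22,410 − 24,000| = 1,590 Hz.

1,590 Hz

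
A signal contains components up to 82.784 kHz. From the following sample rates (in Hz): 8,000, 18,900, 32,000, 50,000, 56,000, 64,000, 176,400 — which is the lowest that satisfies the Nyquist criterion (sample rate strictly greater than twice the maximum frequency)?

Need sample rate > 2 × 82,784 = 165,568 Hz.
Lowest listed rate above 165,568 Hz is 176,400 Hz.

176,400 Hz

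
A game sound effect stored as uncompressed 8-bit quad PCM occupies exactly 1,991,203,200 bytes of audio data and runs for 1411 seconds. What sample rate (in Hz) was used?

352,800 Hz

Bytes = sample_rate × seconds × bytes_per_sample × channels.
sample_rate = 1,991,203,200 / (1,411 × 1 × 4) = 1,991,203,200 / 5,644 = 352,800 Hz.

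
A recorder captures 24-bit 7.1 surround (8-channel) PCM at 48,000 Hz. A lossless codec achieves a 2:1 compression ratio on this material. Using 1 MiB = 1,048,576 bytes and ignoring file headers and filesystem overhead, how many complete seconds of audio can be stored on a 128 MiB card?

233 seconds

Uncompressed byte rate = 48,000 × 3 × 8 = 1,152,000 bytes/s.
After 2:1 compression, effective rate ≈ 576000 bytes/s.
Capacity = 128 × 1,048,576 = 134,217,728 bytes.
134,217,728 / effective rate ≈ 233.02 s → 233 seconds.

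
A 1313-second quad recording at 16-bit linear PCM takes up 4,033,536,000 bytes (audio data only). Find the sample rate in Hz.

Bytes = sample_rate × seconds × bytes_per_sample × channels.
sample_rate = 4,033,536,000 / (1,313 × 2 × 4) = 4,033,536,000 / 10,504 = 384,000 Hz.

384,000 Hz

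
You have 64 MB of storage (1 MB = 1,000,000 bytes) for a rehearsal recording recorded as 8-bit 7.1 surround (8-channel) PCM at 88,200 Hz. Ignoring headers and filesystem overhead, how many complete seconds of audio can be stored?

90 seconds

Uncompressed byte rate = 88,200 × 1 × 8 = 705,600 bytes/s.
Capacity = 64 × 1,000,000 = 64,000,000 bytes.
64,000,000 / 705,600 ≈ 90.7 s → 90 seconds.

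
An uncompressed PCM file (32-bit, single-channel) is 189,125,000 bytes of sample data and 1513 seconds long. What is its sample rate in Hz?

31,250 Hz

Bytes = sample_rate × seconds × bytes_per_sample × channels.
sample_rate = 189,125,000 / (1,513 × 4 × 1) = 189,125,000 / 6,052 = 31,250 Hz.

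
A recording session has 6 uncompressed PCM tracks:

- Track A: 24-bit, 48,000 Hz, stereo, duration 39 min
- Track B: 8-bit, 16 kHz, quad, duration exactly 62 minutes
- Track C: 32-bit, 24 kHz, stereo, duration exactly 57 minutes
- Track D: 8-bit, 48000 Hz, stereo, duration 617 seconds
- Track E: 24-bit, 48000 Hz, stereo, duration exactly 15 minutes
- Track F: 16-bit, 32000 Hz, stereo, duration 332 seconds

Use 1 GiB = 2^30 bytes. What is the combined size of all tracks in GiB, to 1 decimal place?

1.8 GiB

Track A: 39 min = 2,340 s; 48,000 × 2,340 × 3 × 2 = 673,920,000 bytes.
Track B: exactly 62 minutes = 3,720 s; 16,000 × 3,720 × 1 × 4 = 238,080,000 bytes.
Track C: exactly 57 minutes = 3,420 s; 24,000 × 3,420 × 4 × 2 = 656,640,000 bytes.
Track D: 48,000 × 617 × 1 × 2 = 59,232,000 bytes.
Track E: exactly 15 minutes = 900 s; 48,000 × 900 × 3 × 2 = 259,200,000 bytes.
Track F: 32,000 × 332 × 2 × 2 = 42,496,000 bytes.
Total = 1,929,568,000 bytes = 1.8 GiB.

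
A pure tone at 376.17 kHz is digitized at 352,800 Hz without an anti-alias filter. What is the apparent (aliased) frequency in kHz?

23.37 kHz

Nyquist = 352,800/2 = 176,400 Hz; 376,170 Hz exceeds it.
Alias = |376,170 − 1×352,800| = |376,170 − 352,800| = 23,370 Hz = 23.37 kHz.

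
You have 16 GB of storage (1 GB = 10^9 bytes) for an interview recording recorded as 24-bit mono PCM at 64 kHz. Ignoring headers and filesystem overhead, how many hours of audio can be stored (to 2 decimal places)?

23.15 hours

Uncompressed byte rate = 64,000 × 3 × 1 = 192,000 bytes/s.
Capacity = 16 × 1,000,000,000 = 16,000,000,000 bytes.
16,000,000,000 / 192,000 ≈ 83333.33 s → 23.15 hours.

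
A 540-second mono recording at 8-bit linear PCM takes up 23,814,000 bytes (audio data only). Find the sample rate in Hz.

44,100 Hz

Bytes = sample_rate × seconds × bytes_per_sample × channels.
sample_rate = 23,814,000 / (540 × 1 × 1) = 23,814,000 / 540 = 44,100 Hz.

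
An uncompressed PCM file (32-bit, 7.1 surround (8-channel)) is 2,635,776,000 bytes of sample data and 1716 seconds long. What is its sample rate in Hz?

Bytes = sample_rate × seconds × bytes_per_sample × channels.
sample_rate = 2,635,776,000 / (1,716 × 4 × 8) = 2,635,776,000 / 54,912 = 48,000 Hz.

48,000 Hz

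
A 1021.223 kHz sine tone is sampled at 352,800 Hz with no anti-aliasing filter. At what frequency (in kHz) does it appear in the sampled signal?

Nyquist = 352,800/2 = 176,400 Hz; 1,021,223 Hz exceeds it.
Alias = |1,021,223 − 3×352,800| = |1,021,223 − 1,058,400| = 37,177 Hz = 37.177 kHz.

37.177 kHz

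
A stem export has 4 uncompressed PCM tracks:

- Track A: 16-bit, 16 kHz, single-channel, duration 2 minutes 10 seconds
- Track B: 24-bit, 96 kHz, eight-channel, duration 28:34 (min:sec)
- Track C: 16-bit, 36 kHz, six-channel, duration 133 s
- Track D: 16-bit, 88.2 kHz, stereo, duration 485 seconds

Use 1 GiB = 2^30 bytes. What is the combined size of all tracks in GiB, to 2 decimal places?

3.89 GiB

Track A: 2 minutes 10 seconds = 130 s; 16,000 × 130 × 2 × 1 = 4,160,000 bytes.
Track B: 28:34 (min:sec) = 1,714 s; 96,000 × 1,714 × 3 × 8 = 3,949,056,000 bytes.
Track C: 36,000 × 133 × 2 × 6 = 57,456,000 bytes.
Track D: 88,200 × 485 × 2 × 2 = 171,108,000 bytes.
Total = 4,181,780,000 bytes = 3.89 GiB.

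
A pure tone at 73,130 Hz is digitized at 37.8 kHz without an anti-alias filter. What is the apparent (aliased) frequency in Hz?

2,470 Hz

Nyquist = 37,800/2 = 18,900 Hz; 73,130 Hz exceeds it.
Alias = |73,130 − 2×37,800| = |73,130 − 75,600| = 2,470 Hz.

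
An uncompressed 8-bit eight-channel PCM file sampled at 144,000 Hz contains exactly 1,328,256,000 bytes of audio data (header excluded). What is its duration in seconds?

1,153 seconds

Byte rate = 144,000 × 1 × 8 = 1,152,000 bytes/s.
Duration = 1,328,256,000 / 1,152,000 = 1,153 s.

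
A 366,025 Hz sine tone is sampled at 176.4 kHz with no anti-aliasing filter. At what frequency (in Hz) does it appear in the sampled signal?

13,225 Hz

Nyquist = 176,400/2 = 88,200 Hz; 366,025 Hz exceeds it.
Alias = |366,025 − 2×176,400| = |366,025 − 352,800| = 13,225 Hz.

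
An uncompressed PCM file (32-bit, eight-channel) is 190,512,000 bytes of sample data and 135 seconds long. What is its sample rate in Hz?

Bytes = sample_rate × seconds × bytes_per_sample × channels.
sample_rate = 190,512,000 / (135 × 4 × 8) = 190,512,000 / 4,320 = 44,100 Hz.

44,100 Hz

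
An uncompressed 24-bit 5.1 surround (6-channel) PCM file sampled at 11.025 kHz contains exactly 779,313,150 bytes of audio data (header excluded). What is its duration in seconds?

Byte rate = 11,025 × 3 × 6 = 198,450 bytes/s.
Duration = 779,313,150 / 198,450 = 3,927 s.

3,927 seconds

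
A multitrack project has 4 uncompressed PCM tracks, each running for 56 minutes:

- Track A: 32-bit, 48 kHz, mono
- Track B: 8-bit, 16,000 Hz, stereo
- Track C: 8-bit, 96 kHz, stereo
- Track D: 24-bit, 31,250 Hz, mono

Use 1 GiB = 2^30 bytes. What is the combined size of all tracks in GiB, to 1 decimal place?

1.6 GiB

56 minutes = 3,360 s.
Track A: 48,000 × 3,360 × 4 × 1 = 645,120,000 bytes.
Track B: 16,000 × 3,360 × 1 × 2 = 107,520,000 bytes.
Track C: 96,000 × 3,360 × 1 × 2 = 645,120,000 bytes.
Track D: 31,250 × 3,360 × 3 × 1 = 315,000,000 bytes.
Total = 1,712,760,000 bytes = 1.6 GiB.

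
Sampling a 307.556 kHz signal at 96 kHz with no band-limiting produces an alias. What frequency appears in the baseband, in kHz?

Nyquist = 96,000/2 = 48,000 Hz; 307,556 Hz exceeds it.
Alias = |307,556 − 3×96,000| = |307,556 − 288,000| = 19,556 Hz = 19.556 kHz.

19.556 kHz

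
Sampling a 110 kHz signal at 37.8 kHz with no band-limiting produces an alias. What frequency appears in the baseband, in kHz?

3.4 kHz

Nyquist = 37,800/2 = 18,900 Hz; 110,000 Hz exceeds it.
Alias = |110,000 − 3×37,800| = |110,000 − 113,400| = 3,400 Hz = 3.4 kHz.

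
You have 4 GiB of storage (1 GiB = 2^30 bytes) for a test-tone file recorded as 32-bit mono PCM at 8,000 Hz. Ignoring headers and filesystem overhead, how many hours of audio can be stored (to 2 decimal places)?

37.28 hours

Uncompressed byte rate = 8,000 × 4 × 1 = 32,000 bytes/s.
Capacity = 4 × 1,073,741,824 = 4,294,967,296 bytes.
4,294,967,296 / 32,000 ≈ 134217.73 s → 37.28 hours.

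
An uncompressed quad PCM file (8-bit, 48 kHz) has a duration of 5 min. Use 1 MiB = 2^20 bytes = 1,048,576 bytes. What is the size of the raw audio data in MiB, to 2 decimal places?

54.93 MiB

Duration = 5 min = 300 s.
Bytes = 48,000 samples/s × 300 s × 1 bytes/sample × 4 ch = 57,600,000 bytes.
57,600,000 / 1,048,576 = 54.93 MiB.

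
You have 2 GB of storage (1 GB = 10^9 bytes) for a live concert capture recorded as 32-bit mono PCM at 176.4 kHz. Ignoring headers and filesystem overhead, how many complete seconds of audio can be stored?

2,834 seconds

Uncompressed byte rate = 176,400 × 4 × 1 = 705,600 bytes/s.
Capacity = 2 × 1,000,000,000 = 2,000,000,000 bytes.
2,000,000,000 / 705,600 ≈ 2834.47 s → 2,834 seconds.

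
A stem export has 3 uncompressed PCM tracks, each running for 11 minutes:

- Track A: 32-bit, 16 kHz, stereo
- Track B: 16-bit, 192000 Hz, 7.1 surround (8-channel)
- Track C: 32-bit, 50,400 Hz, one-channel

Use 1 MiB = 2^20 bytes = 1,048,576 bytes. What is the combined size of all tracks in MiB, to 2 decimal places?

11 minutes = 660 s.
Track A: 16,000 × 660 × 4 × 2 = 84,480,000 bytes.
Track B: 192,000 × 660 × 2 × 8 = 2,027,520,000 bytes.
Track C: 50,400 × 660 × 4 × 1 = 133,056,000 bytes.
Total = 2,245,056,000 bytes = 2141.05 MiB.

2141.05 MiB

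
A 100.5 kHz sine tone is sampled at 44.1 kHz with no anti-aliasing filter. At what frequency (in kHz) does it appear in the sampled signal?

12.3 kHz

Nyquist = 44,100/2 = 22,050 Hz; 100,500 Hz exceeds it.
Alias = |100,500 − 2×44,100| = |100,500 − 88,200| = 12,300 Hz = 12.3 kHz.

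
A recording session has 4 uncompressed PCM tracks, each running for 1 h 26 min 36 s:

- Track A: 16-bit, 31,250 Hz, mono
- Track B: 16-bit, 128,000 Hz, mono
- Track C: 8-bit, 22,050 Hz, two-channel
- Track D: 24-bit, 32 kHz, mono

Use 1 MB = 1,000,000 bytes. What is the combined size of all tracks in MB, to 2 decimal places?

1 h 26 min 36 s = 5,196 s.
Track A: 31,250 × 5,196 × 2 × 1 = 324,750,000 bytes.
Track B: 128,000 × 5,196 × 2 × 1 = 1,330,176,000 bytes.
Track C: 22,050 × 5,196 × 1 × 2 = 229,143,600 bytes.
Track D: 32,000 × 5,196 × 3 × 1 = 498,816,000 bytes.
Total = 2,382,885,600 bytes = 2382.89 MB.

2382.89 MB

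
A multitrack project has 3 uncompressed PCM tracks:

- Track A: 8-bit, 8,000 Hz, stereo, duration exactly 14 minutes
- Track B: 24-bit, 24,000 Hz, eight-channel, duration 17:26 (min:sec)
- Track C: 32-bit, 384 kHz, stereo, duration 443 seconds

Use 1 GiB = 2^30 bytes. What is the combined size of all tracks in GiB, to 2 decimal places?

Track A: exactly 14 minutes = 840 s; 8,000 × 840 × 1 × 2 = 13,440,000 bytes.
Track B: 17:26 (min:sec) = 1,046 s; 24,000 × 1,046 × 3 × 8 = 602,496,000 bytes.
Track C: 384,000 × 443 × 4 × 2 = 1,360,896,000 bytes.
Total = 1,976,832,000 bytes = 1.84 GiB.

1.84 GiB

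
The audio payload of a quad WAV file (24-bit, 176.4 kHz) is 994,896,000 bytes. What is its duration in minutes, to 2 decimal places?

Byte rate = 176,400 × 3 × 4 = 2,116,800 bytes/s.
Duration = 994,896,000 / 2,116,800 = 470 s.
470 s / 60 = 7.83 minutes.

7.83 minutes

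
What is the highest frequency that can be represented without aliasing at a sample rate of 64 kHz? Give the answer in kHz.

32 kHz

Nyquist frequency = sample rate / 2 = 64,000 / 2 = 32 kHz.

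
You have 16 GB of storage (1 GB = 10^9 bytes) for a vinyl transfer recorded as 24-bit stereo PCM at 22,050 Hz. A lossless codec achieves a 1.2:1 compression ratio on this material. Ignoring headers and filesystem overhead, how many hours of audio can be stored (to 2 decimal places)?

40.31 hours

Uncompressed byte rate = 22,050 × 3 × 2 = 132,300 bytes/s.
After 1.2:1 compression, effective rate ≈ 110250 bytes/s.
Capacity = 16 × 1,000,000,000 = 16,000,000,000 bytes.
16,000,000,000 / effective rate ≈ 145124.72 s → 40.31 hours.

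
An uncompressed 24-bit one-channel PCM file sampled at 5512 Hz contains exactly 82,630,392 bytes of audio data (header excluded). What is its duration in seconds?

Byte rate = 5,512 × 3 × 1 = 16,536 bytes/s.
Duration = 82,630,392 / 16,536 = 4,997 s.

4,997 seconds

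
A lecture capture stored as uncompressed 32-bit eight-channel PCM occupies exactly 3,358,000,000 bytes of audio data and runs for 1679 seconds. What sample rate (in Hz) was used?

Bytes = sample_rate × seconds × bytes_per_sample × channels.
sample_rate = 3,358,000,000 / (1,679 × 4 × 8) = 3,358,000,000 / 53,728 = 62,500 Hz.

62,500 Hz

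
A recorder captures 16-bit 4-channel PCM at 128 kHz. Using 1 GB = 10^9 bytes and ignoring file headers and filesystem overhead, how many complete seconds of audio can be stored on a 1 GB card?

976 seconds

Uncompressed byte rate = 128,000 × 2 × 4 = 1,024,000 bytes/s.
Capacity = 1 × 1,000,000,000 = 1,000,000,000 bytes.
1,000,000,000 / 1,024,000 ≈ 976.56 s → 976 seconds.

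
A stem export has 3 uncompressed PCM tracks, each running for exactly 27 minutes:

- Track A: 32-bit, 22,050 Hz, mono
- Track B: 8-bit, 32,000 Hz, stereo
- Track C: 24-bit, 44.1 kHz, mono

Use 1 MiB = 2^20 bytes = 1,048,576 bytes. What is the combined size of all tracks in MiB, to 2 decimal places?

439.54 MiB

exactly 27 minutes = 1,620 s.
Track A: 22,050 × 1,620 × 4 × 1 = 142,884,000 bytes.
Track B: 32,000 × 1,620 × 1 × 2 = 103,680,000 bytes.
Track C: 44,100 × 1,620 × 3 × 1 = 214,326,000 bytes.
Total = 460,890,000 bytes = 439.54 MiB.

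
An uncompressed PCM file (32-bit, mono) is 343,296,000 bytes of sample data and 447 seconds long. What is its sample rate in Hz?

192,000 Hz

Bytes = sample_rate × seconds × bytes_per_sample × channels.
sample_rate = 343,296,000 / (447 × 4 × 1) = 343,296,000 / 1,788 = 192,000 Hz.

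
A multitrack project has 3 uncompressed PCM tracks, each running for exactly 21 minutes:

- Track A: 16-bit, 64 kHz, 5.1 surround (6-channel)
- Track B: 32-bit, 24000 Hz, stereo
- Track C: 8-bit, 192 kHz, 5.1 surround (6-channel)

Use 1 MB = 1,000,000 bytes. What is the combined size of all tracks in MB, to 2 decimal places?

2661.12 MB

exactly 21 minutes = 1,260 s.
Track A: 64,000 × 1,260 × 2 × 6 = 967,680,000 bytes.
Track B: 24,000 × 1,260 × 4 × 2 = 241,920,000 bytes.
Track C: 192,000 × 1,260 × 1 × 6 = 1,451,520,000 bytes.
Total = 2,661,120,000 bytes = 2661.12 MB.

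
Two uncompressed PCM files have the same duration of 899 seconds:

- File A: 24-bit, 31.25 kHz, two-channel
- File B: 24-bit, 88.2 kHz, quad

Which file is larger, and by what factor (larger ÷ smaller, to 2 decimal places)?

File A: 31,250 × 3 × 2 = 187,500 bytes/s.
File B: 88,200 × 3 × 4 = 1,058,400 bytes/s.
File B is larger; ratio = 951,501,600 / 168,562,500 = 5.64.

File B, by a factor of 5.64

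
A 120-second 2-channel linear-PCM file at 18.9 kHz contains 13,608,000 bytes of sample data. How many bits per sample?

24 bits

Bytes per sample = 13,608,000 / (18,900 × 120 × 2) = 13,608,000 / 4,536,000 = 3.
Bit depth = 3 × 8 = 24 bits.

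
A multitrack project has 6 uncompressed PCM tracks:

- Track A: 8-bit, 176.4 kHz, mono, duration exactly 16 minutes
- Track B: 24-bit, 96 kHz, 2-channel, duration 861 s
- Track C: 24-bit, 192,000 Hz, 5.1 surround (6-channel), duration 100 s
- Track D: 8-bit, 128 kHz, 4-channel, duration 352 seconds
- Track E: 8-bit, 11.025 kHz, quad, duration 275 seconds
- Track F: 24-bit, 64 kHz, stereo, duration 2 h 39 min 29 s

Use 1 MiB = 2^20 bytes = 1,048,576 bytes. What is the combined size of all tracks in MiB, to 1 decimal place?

Track A: exactly 16 minutes = 960 s; 176,400 × 960 × 1 × 1 = 169,344,000 bytes.
Track B: 96,000 × 861 × 3 × 2 = 495,936,000 bytes.
Track C: 192,000 × 100 × 3 × 6 = 345,600,000 bytes.
Track D: 128,000 × 352 × 1 × 4 = 180,224,000 bytes.
Track E: 11,025 × 275 × 1 × 4 = 12,127,500 bytes.
Track F: 2 h 39 min 29 s = 9,569 s; 64,000 × 9,569 × 3 × 2 = 3,674,496,000 bytes.
Total = 4,877,727,500 bytes = 4651.8 MiB.

4651.8 MiB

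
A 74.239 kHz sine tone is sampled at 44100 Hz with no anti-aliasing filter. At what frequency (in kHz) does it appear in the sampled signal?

Nyquist = 44,100/2 = 22,050 Hz; 74,239 Hz exceeds it.
Alias = |74,239 − 2×44,100| = |74,239 − 88,200| = 13,961 Hz = 13.961 kHz.

13.961 kHz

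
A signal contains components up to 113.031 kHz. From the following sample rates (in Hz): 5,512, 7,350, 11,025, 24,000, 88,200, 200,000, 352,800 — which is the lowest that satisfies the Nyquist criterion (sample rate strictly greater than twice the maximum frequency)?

352,800 Hz

Need sample rate > 2 × 113,031 = 226,062 Hz.
Lowest listed rate above 226,062 Hz is 352,800 Hz.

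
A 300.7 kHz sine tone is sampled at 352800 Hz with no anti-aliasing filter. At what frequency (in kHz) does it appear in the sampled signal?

52.1 kHz

Nyquist = 352,800/2 = 176,400 Hz; 300,700 Hz exceeds it.
Alias = |300,700 − 1×352,800| = |300,700 − 352,800| = 52,100 Hz = 52.1 kHz.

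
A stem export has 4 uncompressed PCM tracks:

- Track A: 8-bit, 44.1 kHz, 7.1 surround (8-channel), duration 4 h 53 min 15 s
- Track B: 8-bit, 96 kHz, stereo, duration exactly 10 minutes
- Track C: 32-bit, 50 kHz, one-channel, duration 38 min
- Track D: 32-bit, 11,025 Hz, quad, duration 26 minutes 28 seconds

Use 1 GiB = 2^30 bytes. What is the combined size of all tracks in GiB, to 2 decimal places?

Track A: 4 h 53 min 15 s = 17,595 s; 44,100 × 17,595 × 1 × 8 = 6,207,516,000 bytes.
Track B: exactly 10 minutes = 600 s; 96,000 × 600 × 1 × 2 = 115,200,000 bytes.
Track C: 38 min = 2,280 s; 50,000 × 2,280 × 4 × 1 = 456,000,000 bytes.
Track D: 26 minutes 28 seconds = 1,588 s; 11,025 × 1,588 × 4 × 4 = 280,123,200 bytes.
Total = 7,058,839,200 bytes = 6.57 GiB.

6.57 GiB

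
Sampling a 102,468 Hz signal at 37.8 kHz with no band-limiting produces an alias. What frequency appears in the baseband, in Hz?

10,932 Hz

Nyquist = 37,800/2 = 18,900 Hz; 102,468 Hz exceeds it.
Alias = |102,468 − 3×37,800| = |102,468 − 113,400| = 10,932 Hz.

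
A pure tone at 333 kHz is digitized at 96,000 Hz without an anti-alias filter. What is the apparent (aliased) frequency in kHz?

45 kHz

Nyquist = 96,000/2 = 48,000 Hz; 333,000 Hz exceeds it.
Alias = |333,000 − 3×96,000| = |333,000 − 288,000| = 45,000 Hz = 45 kHz.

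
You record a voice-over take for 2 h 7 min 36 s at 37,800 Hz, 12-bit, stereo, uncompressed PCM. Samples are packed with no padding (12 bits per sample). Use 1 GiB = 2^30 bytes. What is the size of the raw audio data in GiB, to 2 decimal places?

Duration = 2 h 7 min 36 s = 7,656 s.
Bits = 37,800 × 7,656 × 12 × 2 = 6,945,523,200 bits = 868,190,400 bytes.
868,190,400 / 1,073,741,824 = 0.81 GiB.

0.81 GiB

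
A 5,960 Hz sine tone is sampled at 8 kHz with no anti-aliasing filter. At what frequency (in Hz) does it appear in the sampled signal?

2,040 Hz

Nyquist = 8,000/2 = 4,000 Hz; 5,960 Hz exceeds it.
Alias = |5,960 − 1×8,000| = |5,960 − 8,000| = 2,040 Hz.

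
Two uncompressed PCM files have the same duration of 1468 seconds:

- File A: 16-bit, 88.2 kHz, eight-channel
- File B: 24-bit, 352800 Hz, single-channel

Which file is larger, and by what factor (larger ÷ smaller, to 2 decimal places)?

File A, by a factor of 1.33

File A: 88,200 × 2 × 8 = 1,411,200 bytes/s.
File B: 352,800 × 3 × 1 = 1,058,400 bytes/s.
File A is larger; ratio = 2,071,641,600 / 1,553,731,200 = 1.33.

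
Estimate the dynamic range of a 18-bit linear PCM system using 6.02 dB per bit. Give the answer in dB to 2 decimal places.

108.36 dB

18 × 6.02 = 108.36 dB.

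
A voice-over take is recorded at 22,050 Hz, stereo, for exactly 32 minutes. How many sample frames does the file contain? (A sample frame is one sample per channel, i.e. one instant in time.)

exactly 32 minutes = 1,920 s.
22,050 samples/s × 1,920 s = 42,336,000 frames.

42,336,000 sample frames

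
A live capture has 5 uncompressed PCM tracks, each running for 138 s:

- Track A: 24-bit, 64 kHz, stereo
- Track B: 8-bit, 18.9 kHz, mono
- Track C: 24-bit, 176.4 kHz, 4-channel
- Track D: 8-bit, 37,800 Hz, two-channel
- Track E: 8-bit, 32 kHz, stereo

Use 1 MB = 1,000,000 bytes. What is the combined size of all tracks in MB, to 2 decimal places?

366.98 MB

Track A: 64,000 × 138 × 3 × 2 = 52,992,000 bytes.
Track B: 18,900 × 138 × 1 × 1 = 2,608,200 bytes.
Track C: 176,400 × 138 × 3 × 4 = 292,118,400 bytes.
Track D: 37,800 × 138 × 1 × 2 = 10,432,800 bytes.
Track E: 32,000 × 138 × 1 × 2 = 8,832,000 bytes.
Total = 366,983,400 bytes = 366.98 MB.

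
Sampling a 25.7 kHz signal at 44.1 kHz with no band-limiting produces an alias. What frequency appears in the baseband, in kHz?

Nyquist = 44,100/2 = 22,050 Hz; 25,700 Hz exceeds it.
Alias = |25,700 − 1×44,100| = |25,700 − 44,100| = 18,400 Hz = 18.4 kHz.

18.4 kHz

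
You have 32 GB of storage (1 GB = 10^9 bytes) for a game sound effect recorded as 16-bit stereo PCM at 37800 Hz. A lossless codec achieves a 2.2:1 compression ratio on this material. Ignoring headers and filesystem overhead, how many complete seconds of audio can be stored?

Uncompressed byte rate = 37,800 × 2 × 2 = 151,200 bytes/s.
After 2.2:1 compression, effective rate ≈ 68727.27 bytes/s.
Capacity = 32 × 1,000,000,000 = 32,000,000,000 bytes.
32,000,000,000 / effective rate ≈ 465608.47 s → 465,608 seconds.

465,608 seconds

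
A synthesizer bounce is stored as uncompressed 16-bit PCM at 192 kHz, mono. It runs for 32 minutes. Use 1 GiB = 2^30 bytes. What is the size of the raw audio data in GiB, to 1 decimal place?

Duration = 32 minutes = 1,920 s.
Bytes = 192,000 samples/s × 1,920 s × 2 bytes/sample × 1 ch = 737,280,000 bytes.
737,280,000 / 1,073,741,824 = 0.7 GiB.

0.7 GiB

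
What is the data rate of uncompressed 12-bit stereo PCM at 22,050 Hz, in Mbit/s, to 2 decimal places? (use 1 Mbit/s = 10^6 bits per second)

Bit rate = 22,050 × 12 × 2 = 529,200 bits/s.
= 0.53 Mbit/s.

0.53 Mbit/s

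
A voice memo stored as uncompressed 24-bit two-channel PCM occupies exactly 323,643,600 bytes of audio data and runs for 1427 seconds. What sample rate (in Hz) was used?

37,800 Hz

Bytes = sample_rate × seconds × bytes_per_sample × channels.
sample_rate = 323,643,600 / (1,427 × 3 × 2) = 323,643,600 / 8,562 = 37,800 Hz.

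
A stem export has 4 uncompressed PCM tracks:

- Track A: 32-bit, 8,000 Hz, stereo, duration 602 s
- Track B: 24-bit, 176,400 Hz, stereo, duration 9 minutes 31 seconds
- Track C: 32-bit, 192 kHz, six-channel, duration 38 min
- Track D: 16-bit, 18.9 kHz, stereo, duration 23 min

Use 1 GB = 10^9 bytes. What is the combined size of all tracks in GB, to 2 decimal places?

11.25 GB

Track A: 8,000 × 602 × 4 × 2 = 38,528,000 bytes.
Track B: 9 minutes 31 seconds = 571 s; 176,400 × 571 × 3 × 2 = 604,346,400 bytes.
Track C: 38 min = 2,280 s; 192,000 × 2,280 × 4 × 6 = 10,506,240,000 bytes.
Track D: 23 min = 1,380 s; 18,900 × 1,380 × 2 × 2 = 104,328,000 bytes.
Total = 11,253,442,400 bytes = 11.25 GB.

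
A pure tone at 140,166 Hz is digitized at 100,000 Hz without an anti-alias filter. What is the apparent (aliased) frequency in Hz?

40,166 Hz

Nyquist = 100,000/2 = 50,000 Hz; 140,166 Hz exceeds it.
Alias = |140,166 − 1×100,000| = |140,166 − 100,000| = 40,166 Hz.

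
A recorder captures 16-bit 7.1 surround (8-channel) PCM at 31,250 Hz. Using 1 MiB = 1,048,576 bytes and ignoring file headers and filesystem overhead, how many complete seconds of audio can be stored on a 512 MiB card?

Uncompressed byte rate = 31,250 × 2 × 8 = 500,000 bytes/s.
Capacity = 512 × 1,048,576 = 536,870,912 bytes.
536,870,912 / 500,000 ≈ 1073.74 s → 1,073 seconds.

1,073 seconds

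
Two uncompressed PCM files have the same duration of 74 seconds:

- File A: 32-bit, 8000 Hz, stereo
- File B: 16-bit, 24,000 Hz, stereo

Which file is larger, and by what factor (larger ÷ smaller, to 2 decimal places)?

File B, by a factor of 1.50

File A: 8,000 × 4 × 2 = 64,000 bytes/s.
File B: 24,000 × 2 × 2 = 96,000 bytes/s.
File B is larger; ratio = 7,104,000 / 4,736,000 = 1.50.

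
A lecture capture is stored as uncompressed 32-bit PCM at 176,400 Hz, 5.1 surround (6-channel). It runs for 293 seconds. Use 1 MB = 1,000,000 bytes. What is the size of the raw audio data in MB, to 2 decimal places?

1240.44 MB

Bytes = 176,400 samples/s × 293 s × 4 bytes/sample × 6 ch = 1,240,444,800 bytes.
1,240,444,800 / 1,000,000 = 1240.44 MB.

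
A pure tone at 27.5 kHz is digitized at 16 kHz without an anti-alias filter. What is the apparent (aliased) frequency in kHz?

Nyquist = 16,000/2 = 8,000 Hz; 27,500 Hz exceeds it.
Alias = |27,500 − 2×16,000| = |27,500 − 32,000| = 4,500 Hz = 4.5 kHz.

4.5 kHz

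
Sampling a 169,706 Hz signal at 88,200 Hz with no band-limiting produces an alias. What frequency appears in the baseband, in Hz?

6,694 Hz

Nyquist = 88,200/2 = 44,100 Hz; 169,706 Hz exceeds it.
Alias = |169,706 − 2×88,200| = |169,706 − 176,400| = 6,694 Hz.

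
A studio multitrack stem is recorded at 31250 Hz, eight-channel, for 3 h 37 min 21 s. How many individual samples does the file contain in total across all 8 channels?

3 h 37 min 21 s = 13,041 s.
31,250 × 13,041 s × 8 ch = 3,260,250,000 samples.

3,260,250,000 samples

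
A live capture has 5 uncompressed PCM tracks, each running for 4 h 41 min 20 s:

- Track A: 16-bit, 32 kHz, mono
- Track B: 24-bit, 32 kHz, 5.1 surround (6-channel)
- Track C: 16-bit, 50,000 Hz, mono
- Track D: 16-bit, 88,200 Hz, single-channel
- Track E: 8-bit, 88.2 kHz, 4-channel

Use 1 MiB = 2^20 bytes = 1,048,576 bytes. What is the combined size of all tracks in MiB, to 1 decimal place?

20431.6 MiB

4 h 41 min 20 s = 16,880 s.
Track A: 32,000 × 16,880 × 2 × 1 = 1,080,320,000 bytes.
Track B: 32,000 × 16,880 × 3 × 6 = 9,722,880,000 bytes.
Track C: 50,000 × 16,880 × 2 × 1 = 1,688,000,000 bytes.
Track D: 88,200 × 16,880 × 2 × 1 = 2,977,632,000 bytes.
Track E: 88,200 × 16,880 × 1 × 4 = 5,955,264,000 bytes.
Total = 21,424,096,000 bytes = 20431.6 MiB.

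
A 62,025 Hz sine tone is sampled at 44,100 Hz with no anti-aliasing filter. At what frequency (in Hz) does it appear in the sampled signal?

Nyquist = 44,100/2 = 22,050 Hz; 62,025 Hz exceeds it.
Alias = |62,025 − 1×44,100| = |62,025 − 44,100| = 17,925 Hz.

17,925 Hz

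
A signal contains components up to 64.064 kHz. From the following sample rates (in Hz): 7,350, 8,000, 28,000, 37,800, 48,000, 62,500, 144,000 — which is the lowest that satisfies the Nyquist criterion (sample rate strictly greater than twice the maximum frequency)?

144,000 Hz

Need sample rate > 2 × 64,064 = 128,128 Hz.
Lowest listed rate above 128,128 Hz is 144,000 Hz.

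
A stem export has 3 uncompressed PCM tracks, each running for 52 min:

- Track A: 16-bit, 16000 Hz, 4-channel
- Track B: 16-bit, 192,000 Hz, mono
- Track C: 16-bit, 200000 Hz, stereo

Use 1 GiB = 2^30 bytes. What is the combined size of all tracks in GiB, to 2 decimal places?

3.81 GiB

52 min = 3,120 s.
Track A: 16,000 × 3,120 × 2 × 4 = 399,360,000 bytes.
Track B: 192,000 × 3,120 × 2 × 1 = 1,198,080,000 bytes.
Track C: 200,000 × 3,120 × 2 × 2 = 2,496,000,000 bytes.
Total = 4,093,440,000 bytes = 3.81 GiB.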